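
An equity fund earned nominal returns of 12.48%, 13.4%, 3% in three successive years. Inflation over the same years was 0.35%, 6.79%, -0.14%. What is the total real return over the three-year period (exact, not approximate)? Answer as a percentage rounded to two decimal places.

22.77%

Compound the nominal returns: 1.1248 × 1.1340 × 1.0300 = 1.313789.
Compound inflation: 1.0035 × 1.0679 × 0.9986 = 1.070137.
Deflate: 1.313789 / 1.070137 = 1.227682.
Total real return = 1.227682 − 1 → 22.77%.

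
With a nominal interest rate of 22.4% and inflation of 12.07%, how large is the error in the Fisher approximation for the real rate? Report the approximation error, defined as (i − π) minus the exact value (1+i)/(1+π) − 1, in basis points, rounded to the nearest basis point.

Approximate: r ≈ 22.400% − 12.070% = 10.3300%
Exact: (1 + 0.2240)/(1 + 0.1207) − 1 = 9.2175%
Error = 10.3300% − 9.2175% = 1.1125% → 111 basis points.

111 basis points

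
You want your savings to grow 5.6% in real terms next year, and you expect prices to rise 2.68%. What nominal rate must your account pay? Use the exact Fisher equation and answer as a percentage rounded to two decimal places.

(1 + i) = (1 + r)(1 + π) = 1.05600 × 1.02680 = 1.0843008
i = 1.0843008 − 1, so the required nominal rate is 8.43%.

8.43%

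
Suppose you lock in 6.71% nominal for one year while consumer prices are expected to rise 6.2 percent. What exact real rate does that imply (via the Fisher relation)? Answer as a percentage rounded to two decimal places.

By the Fisher relation, 1 + r = (1 + i)/(1 + π).
1 + r = 1.06710 / 1.06200 = 1.004802
r = 1.004802 − 1 = 0.4802%, i.e. 0.48%.

0.48%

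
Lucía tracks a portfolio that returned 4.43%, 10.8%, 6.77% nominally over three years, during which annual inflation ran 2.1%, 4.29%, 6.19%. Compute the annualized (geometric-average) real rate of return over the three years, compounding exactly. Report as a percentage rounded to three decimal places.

Nominal growth factor = 1.0443 × 1.1080 × 1.0677 = 1.23541901
Price-level growth factor = 1.0210 × 1.0429 × 1.0619 = 1.13071208
Real growth factor = 1.23541901 / 1.13071208 = 1.09260265
Annualized real rate = 1.09260265^(1/3) − 1 = 2.9961% → 2.996%.

2.996%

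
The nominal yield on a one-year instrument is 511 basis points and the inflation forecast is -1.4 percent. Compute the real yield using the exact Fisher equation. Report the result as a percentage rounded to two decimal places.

6.60%

1 + r = 1.05110 / 0.98600 = 1.066024
r = 1.066024 − 1 = 6.6024%, i.e. 6.60%.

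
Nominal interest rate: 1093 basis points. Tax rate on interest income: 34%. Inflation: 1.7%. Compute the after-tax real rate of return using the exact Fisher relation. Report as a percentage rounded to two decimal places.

5.42%

After-tax nominal return = 10.93% × (1 − 0.34) = 7.2138%.
1 + r = 1.072138 / 1.01700 = 1.054216
After-tax real rate = 1.054216 − 1 → 5.42%.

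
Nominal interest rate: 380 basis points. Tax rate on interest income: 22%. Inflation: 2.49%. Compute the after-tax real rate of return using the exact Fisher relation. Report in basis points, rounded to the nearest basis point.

46 basis points

After-tax nominal return = 3.8% × (1 − 0.22) = 2.9640%.
1 + r = 1.02964 / 1.02490 = 1.004625
After-tax real rate = 1.004625 − 1 → 46 basis points.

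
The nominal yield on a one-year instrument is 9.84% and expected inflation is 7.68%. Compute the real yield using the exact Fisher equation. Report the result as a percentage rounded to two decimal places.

2.01%

1 + r = 1.09840 / 1.07680 = 1.020059
r = 1.020059 − 1 = 2.0059%, i.e. 2.01%.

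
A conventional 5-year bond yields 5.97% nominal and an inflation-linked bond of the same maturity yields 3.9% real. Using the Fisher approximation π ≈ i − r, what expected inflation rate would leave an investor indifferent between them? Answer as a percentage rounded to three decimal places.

π ≈ i − r = 5.97% − 3.9% → 2.070%.

2.070%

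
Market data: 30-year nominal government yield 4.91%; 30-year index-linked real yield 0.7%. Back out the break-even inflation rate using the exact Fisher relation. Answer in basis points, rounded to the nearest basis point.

(1 + π) = (1 + i)/(1 + r) = 1.04910 / 1.00700 = 1.041807
Break-even inflation = 1.041807 − 1 → 418 basis points.

418 basis points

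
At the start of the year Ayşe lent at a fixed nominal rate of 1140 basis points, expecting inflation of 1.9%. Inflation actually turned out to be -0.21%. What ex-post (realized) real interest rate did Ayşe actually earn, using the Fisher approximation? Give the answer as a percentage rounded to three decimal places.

Ex-post: 11.4% − (-0.21%) = 11.610%
So the realized real rate is 11.610%.

11.610%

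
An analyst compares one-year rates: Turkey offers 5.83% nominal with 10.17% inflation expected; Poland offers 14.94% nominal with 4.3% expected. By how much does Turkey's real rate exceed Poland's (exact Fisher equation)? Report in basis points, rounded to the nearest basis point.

-1414 basis points

Turkey: (1 + 0.0583)/(1 + 0.1017) − 1 = -3.9394%
Poland: (1 + 0.1494)/(1 + 0.0430) − 1 = 10.2013%
Differential = -3.9394% − 10.2013% = -14.1407% → -1414 basis points.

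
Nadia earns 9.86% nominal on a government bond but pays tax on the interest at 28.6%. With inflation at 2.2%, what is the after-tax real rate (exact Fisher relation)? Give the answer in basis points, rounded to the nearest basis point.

474 basis points

After-tax nominal return = 9.86% × (1 − 0.286) = 7.04004%.
1 + r = 1.0704004 / 1.02200 = 1.047359
After-tax real rate = 1.047359 − 1 → 474 basis points.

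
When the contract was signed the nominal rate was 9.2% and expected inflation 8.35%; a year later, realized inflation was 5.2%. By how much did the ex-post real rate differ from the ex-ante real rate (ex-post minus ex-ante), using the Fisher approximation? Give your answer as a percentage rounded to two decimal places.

3.15%

Ex-ante: 9.2% − 8.35% = 0.850%
Ex-post: 9.2% − 5.2% = 4.000%
Difference (ex-post − ex-ante) = 3.1500% → 3.15%.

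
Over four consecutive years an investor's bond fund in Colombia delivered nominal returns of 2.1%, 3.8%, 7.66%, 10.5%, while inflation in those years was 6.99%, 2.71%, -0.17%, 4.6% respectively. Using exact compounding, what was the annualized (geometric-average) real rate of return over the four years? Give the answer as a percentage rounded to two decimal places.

Nominal growth factor = 1.0210 × 1.0380 × 1.0766 × 1.1050 = 1.26078127
Price-level growth factor = 1.0699 × 1.0271 × 0.9983 × 1.0460 = 1.14748937
Real growth factor = 1.26078127 / 1.14748937 = 1.09873024
Annualized real rate = 1.09873024^(1/4) − 1 = 2.3818% → 2.38%.

2.38%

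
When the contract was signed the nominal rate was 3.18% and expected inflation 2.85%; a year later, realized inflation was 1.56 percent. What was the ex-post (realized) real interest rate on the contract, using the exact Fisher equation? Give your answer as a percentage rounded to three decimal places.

1.595%

Ex-post: (1 + 0.0318)/(1 + 0.0156) − 1 = 1.5951%
So the realized real rate is 1.595%.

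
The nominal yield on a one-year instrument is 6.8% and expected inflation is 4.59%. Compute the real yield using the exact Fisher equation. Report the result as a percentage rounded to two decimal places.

By the Fisher identity, 1 + r = (1 + i)/(1 + π).
1 + r = 1.06800 / 1.04590 = 1.021130
r = 1.021130 − 1 = 2.1130%, i.e. 2.11%.

2.11%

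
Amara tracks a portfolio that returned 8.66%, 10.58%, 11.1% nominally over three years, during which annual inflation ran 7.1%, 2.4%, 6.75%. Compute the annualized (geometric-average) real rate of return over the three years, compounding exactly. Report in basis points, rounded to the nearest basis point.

Compound the nominal returns: 1.0866 × 1.1058 × 1.1110 = 1.33493569.
Compound inflation: 1.0710 × 1.0240 × 1.0675 = 1.17073152.
Deflate: 1.33493569 / 1.17073152 = 1.14025775.
Annualized real rate = 1.14025775^(1/3) − 1 = 4.4723% → 447 basis points.

447 basis points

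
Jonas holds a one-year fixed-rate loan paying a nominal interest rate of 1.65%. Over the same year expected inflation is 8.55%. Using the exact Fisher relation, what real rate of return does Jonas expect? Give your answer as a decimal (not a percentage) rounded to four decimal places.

-0.0636

By the Fisher relation, 1 + r = (1 + i)/(1 + π).
1 + r = 1.01650 / 1.08550 = 0.936435
r = 0.936435 − 1 = -6.3565%, i.e. -0.0636.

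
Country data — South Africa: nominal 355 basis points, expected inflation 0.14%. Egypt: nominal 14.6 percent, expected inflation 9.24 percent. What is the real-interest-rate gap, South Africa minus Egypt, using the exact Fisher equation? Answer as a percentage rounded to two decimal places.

-1.50%

South Africa: (1 + 0.0355)/(1 + 0.0014) − 1 = 3.4052%
Egypt: (1 + 0.1460)/(1 + 0.0924) − 1 = 4.9066%
Differential = 3.4052% − 4.9066% = -1.5014% → -1.50%.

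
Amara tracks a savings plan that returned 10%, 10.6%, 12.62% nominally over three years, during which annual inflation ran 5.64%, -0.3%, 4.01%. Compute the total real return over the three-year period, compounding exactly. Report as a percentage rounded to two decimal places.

25.07%

Compound the nominal returns: 1.1000 × 1.1060 × 1.1262 = 1.370135.
Compound inflation: 1.0564 × 0.9970 × 1.0401 = 1.095465.
Deflate: 1.370135 / 1.095465 = 1.250733.
Total real return = 1.250733 − 1 → 25.07%.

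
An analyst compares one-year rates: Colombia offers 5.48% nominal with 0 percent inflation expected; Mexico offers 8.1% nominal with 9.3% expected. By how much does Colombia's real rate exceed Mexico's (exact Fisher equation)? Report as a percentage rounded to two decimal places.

6.58%

Colombia: (1 + 0.0548)/(1 + 0.0000) − 1 = 5.4800%
Mexico: (1 + 0.0810)/(1 + 0.0930) − 1 = -1.0979%
Differential = 5.4800% − (-1.0979%) = 6.5779% → 6.58%.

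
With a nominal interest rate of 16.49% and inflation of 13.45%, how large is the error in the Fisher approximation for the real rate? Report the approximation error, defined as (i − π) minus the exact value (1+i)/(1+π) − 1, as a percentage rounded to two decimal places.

0.36%

Approximate: r ≈ 16.490% − 13.450% = 3.0400%
Exact: (1 + 0.1649)/(1 + 0.1345) − 1 = 2.6796%
Error = 3.0400% − 2.6796% = 0.3604% → 0.36%.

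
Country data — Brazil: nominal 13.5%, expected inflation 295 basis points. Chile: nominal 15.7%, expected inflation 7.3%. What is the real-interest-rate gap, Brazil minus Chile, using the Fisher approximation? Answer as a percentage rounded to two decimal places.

2.15%

Brazil: 13.5% − 2.95% = 10.550%
Chile: 15.7% − 7.3% = 8.400%
Differential = 2.150% → 2.15%.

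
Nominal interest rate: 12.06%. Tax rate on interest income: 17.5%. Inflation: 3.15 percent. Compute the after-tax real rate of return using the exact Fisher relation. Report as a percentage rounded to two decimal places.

After-tax nominal return = 12.06% × (1 − 0.175) = 9.9495%.
1 + r = 1.099495 / 1.03150 = 1.065919
After-tax real rate = 1.065919 − 1 → 6.59%.

6.59%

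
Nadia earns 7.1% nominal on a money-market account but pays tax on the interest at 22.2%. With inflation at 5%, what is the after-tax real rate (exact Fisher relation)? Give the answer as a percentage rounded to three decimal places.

After-tax nominal return = 7.1% × (1 − 0.222) = 5.5238%.
1 + r = 1.055238 / 1.05000 = 1.004989
After-tax real rate = 1.004989 − 1 → 0.499%.

0.499%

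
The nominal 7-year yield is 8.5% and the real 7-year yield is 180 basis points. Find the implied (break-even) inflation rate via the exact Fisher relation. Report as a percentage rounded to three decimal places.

6.582%

(1 + π) = (1 + i)/(1 + r) = 1.08500 / 1.01800 = 1.0658153
Break-even inflation = 1.0658153 − 1 → 6.582%.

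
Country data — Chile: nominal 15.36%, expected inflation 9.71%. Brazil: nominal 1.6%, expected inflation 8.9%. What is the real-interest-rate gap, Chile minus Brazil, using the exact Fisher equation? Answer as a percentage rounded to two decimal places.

11.85%

Chile: (1 + 0.1536)/(1 + 0.0971) − 1 = 5.1499%
Brazil: (1 + 0.0160)/(1 + 0.0890) − 1 = -6.7034%
Differential = 5.1499% − (-6.7034%) = 11.8533% → 11.85%.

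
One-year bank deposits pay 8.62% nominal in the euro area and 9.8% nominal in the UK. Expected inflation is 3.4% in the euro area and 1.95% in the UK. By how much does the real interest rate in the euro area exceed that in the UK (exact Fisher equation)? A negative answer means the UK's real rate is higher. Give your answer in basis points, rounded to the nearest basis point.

-265 basis points

The euro area: (1 + 0.0862)/(1 + 0.0340) − 1 = 5.0484%
The UK: (1 + 0.0980)/(1 + 0.0195) − 1 = 7.6999%
Differential = 5.0484% − 7.6999% = -2.6515% → -265 basis points.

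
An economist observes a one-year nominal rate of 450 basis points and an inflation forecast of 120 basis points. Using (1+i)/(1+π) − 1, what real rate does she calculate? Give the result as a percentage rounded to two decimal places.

3.26%

By the Fisher identity, 1 + r = (1 + i)/(1 + π).
1 + r = 1.04500 / 1.01200 = 1.032609
r = 1.032609 − 1 = 3.2609%, i.e. 3.26%.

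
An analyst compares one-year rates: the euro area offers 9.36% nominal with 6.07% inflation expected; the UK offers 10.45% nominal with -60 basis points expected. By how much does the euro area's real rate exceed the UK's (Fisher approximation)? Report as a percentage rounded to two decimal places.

The euro area: 9.36% − 6.07% = 3.290%
The UK: 10.45% − (-0.6%) = 11.050%
Differential = -7.760% → -7.76%.

-7.76%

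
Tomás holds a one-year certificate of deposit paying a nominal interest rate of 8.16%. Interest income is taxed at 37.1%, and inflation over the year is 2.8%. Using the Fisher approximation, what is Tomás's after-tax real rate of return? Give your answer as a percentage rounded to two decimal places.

2.33%

After-tax nominal return = 8.16% × (1 − 0.371) = 5.13264%.
r ≈ 5.13264% − 2.8% → 2.33%.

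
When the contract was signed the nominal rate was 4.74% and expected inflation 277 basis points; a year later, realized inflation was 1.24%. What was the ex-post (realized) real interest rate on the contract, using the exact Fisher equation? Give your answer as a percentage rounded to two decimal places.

3.46%

Ex-post: (1 + 0.0474)/(1 + 0.0124) − 1 = 3.4571%
So the realized real rate is 3.46%.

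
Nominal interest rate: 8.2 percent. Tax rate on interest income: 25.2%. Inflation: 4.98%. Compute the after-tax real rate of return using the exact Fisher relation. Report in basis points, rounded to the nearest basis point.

After-tax nominal return = 8.2% × (1 − 0.252) = 6.1336%.
1 + r = 1.061336 / 1.04980 = 1.010989
After-tax real rate = 1.010989 − 1 → 110 basis points.

110 basis points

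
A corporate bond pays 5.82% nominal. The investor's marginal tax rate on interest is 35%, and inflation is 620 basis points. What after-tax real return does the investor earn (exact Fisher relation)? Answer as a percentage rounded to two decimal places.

After-tax nominal return = 5.82% × (1 − 0.35) = 3.7830%.
1 + r = 1.03783 / 1.06200 = 0.977241
After-tax real rate = 0.977241 − 1 → -2.28%.

-2.28%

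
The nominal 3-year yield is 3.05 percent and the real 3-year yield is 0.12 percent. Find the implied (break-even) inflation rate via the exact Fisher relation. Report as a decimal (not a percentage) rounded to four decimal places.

(1 + π) = (1 + i)/(1 + r) = 1.03050 / 1.00120 = 1.029265
Break-even inflation = 1.029265 − 1 → 0.0293.

0.0293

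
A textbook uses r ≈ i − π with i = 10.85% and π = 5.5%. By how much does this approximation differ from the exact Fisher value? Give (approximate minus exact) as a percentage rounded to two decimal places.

Approximate: r ≈ 10.850% − 5.500% = 5.3500%
Exact: (1 + 0.1085)/(1 + 0.0550) − 1 = 5.0711%
Error = 5.3500% − 5.0711% = 0.2789% → 0.28%.

0.28%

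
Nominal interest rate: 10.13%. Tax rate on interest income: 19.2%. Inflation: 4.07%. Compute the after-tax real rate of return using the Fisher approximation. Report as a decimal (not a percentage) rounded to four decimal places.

After-tax nominal return = 10.13% × (1 − 0.192) = 8.18504%.
r ≈ 8.18504% − 4.07% → 0.0412.

0.0412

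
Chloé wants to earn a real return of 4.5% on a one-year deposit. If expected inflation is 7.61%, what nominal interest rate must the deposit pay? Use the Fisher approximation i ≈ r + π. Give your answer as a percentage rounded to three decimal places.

12.110%

i ≈ r + π = 4.5% + 7.61% = 12.110%.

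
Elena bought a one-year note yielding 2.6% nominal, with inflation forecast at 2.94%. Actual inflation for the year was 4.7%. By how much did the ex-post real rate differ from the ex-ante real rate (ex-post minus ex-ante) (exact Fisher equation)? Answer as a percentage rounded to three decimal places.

-1.675%

Ex-ante: (1 + 0.0260)/(1 + 0.0294) − 1 = -0.3303%
Ex-post: (1 + 0.0260)/(1 + 0.0470) − 1 = -2.0057%
Difference (ex-post − ex-ante) = -1.6754% → -1.675%.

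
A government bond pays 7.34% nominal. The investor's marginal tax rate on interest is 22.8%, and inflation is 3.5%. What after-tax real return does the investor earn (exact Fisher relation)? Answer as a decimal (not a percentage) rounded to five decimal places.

After-tax nominal return = 7.34% × (1 − 0.228) = 5.66648%.
1 + r = 1.0566648 / 1.03500 = 1.020932
After-tax real rate = 1.020932 − 1 → 0.02093.

0.02093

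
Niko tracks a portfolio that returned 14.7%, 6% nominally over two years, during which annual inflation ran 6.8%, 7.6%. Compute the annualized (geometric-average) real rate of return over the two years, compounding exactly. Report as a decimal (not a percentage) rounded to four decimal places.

Nominal growth factor = 1.1470 × 1.0600 = 1.21582000
Price-level growth factor = 1.0680 × 1.0760 = 1.14916800
Real growth factor = 1.21582000 / 1.14916800 = 1.05800022
Annualized real rate = 1.05800022^(1/2) − 1 = 2.8591% → 0.0286.

0.0286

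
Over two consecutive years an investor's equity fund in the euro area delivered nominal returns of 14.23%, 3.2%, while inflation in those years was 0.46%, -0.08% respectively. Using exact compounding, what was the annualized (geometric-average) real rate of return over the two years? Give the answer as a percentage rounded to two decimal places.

8.37%

Nominal growth factor = 1.1423 × 1.0320 = 1.17885360
Price-level growth factor = 1.0046 × 0.9992 = 1.00379632
Real growth factor = 1.17885360 / 1.00379632 = 1.17439522
Annualized real rate = 1.17439522^(1/2) − 1 = 8.3695% → 8.37%.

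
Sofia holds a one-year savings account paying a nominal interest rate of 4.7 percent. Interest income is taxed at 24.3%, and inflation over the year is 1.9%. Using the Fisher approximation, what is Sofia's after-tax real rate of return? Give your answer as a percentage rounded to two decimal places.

1.66%

After-tax nominal return = 4.7% × (1 − 0.243) = 3.5579%.
r ≈ 3.5579% − 1.9% → 1.66%.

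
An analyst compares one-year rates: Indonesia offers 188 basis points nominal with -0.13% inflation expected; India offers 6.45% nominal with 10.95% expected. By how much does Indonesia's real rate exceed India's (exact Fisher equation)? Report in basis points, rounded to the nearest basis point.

Indonesia: (1 + 0.0188)/(1 − 0.0013) − 1 = 2.0126%
India: (1 + 0.0645)/(1 + 0.1095) − 1 = -4.0559%
Differential = 2.0126% − (-4.0559%) = 6.0685% → 607 basis points.

607 basis points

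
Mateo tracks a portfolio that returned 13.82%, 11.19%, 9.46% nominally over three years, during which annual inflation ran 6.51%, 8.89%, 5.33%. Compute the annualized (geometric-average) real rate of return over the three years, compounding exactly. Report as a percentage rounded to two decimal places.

4.28%

Nominal growth factor = 1.1382 × 1.1119 × 1.0946 = 1.38528699
Price-level growth factor = 1.0651 × 1.0889 × 1.0533 = 1.22160406
Real growth factor = 1.38528699 / 1.22160406 = 1.13399017
Annualized real rate = 1.13399017^(1/3) − 1 = 4.2805% → 4.28%.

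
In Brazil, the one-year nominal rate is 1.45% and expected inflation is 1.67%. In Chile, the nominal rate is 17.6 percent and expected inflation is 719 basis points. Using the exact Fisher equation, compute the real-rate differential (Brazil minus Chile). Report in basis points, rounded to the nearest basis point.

-993 basis points

Brazil: (1 + 0.0145)/(1 + 0.0167) − 1 = -0.2164%
Chile: (1 + 0.1760)/(1 + 0.0719) − 1 = 9.7117%
Differential = -0.2164% − 9.7117% = -9.9281% → -993 basis points.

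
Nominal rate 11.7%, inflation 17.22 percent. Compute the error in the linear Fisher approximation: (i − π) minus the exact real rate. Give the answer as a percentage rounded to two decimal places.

-0.81%

Approximate: r ≈ 11.700% − 17.220% = -5.5200%
Exact: (1 + 0.1170)/(1 + 0.1722) − 1 = -4.7091%
Error = -5.5200% − (-4.7091%) = -0.8109% → -0.81%.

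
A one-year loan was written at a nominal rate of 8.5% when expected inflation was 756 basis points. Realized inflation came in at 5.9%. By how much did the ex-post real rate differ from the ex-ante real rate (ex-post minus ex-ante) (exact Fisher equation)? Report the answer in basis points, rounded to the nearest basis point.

Ex-ante: (1 + 0.0850)/(1 + 0.0756) − 1 = 0.8739%
Ex-post: (1 + 0.0850)/(1 + 0.0590) − 1 = 2.4551%
Difference (ex-post − ex-ante) = 1.5812% → 158 basis points.

158 basis points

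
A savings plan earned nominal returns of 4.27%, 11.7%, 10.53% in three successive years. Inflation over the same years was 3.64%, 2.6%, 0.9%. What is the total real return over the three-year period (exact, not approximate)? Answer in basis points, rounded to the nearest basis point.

Nominal growth factor = 1.0427 × 1.1170 × 1.1053 = 1.2873384
Price-level growth factor = 1.0364 × 1.0260 × 1.0090 = 1.0729165
Real growth factor = 1.2873384 / 1.0729165 = 1.1998495
Total real return = 1.1998495 − 1 → 1998 basis points.

1998 basis points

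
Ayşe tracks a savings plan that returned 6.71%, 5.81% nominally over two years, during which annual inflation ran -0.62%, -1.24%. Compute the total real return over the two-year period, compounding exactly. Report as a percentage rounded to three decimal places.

Compound the nominal returns: 1.0671 × 1.0581 = 1.129099.
Compound inflation: 0.9938 × 0.9876 = 0.981477.
Deflate: 1.129099 / 0.981477 = 1.150408.
Total real return = 1.150408 − 1 → 15.041%.

15.041%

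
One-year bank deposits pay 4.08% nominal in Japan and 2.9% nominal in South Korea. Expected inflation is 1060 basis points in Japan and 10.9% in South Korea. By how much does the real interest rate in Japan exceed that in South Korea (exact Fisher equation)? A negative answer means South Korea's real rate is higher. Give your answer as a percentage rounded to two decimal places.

1.32%

Japan: (1 + 0.0408)/(1 + 0.1060) − 1 = -5.8951%
South Korea: (1 + 0.0290)/(1 + 0.1090) − 1 = -7.2137%
Differential = -5.8951% − (-7.2137%) = 1.3186% → 1.32%.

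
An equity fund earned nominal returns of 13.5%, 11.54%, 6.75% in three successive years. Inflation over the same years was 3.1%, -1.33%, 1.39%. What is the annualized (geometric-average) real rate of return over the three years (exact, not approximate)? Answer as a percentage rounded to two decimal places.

9.43%

Nominal growth factor = 1.1350 × 1.1154 × 1.0675 = 1.35143258
Price-level growth factor = 1.0310 × 0.9867 × 1.0139 = 1.03142800
Real growth factor = 1.35143258 / 1.03142800 = 1.31025392
Annualized real rate = 1.31025392^(1/3) − 1 = 9.4255% → 9.43%.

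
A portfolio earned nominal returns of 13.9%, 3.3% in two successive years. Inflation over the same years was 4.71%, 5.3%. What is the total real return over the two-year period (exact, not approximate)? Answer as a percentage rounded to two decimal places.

Compound the nominal returns: 1.1390 × 1.0330 = 1.176587.
Compound inflation: 1.0471 × 1.0530 = 1.102596.
Deflate: 1.176587 / 1.102596 = 1.067106.
Total real return = 1.067106 − 1 → 6.71%.

6.71%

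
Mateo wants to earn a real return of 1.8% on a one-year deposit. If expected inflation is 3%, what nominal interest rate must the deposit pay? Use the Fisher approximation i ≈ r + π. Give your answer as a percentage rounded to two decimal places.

4.80%

i ≈ r + π = 1.8% + 3% = 4.80%.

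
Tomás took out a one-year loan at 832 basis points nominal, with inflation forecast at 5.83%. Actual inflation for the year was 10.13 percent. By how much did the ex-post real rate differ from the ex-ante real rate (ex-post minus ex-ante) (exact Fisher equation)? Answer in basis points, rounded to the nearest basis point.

-400 basis points

Ex-ante: (1 + 0.0832)/(1 + 0.0583) − 1 = 2.3528%
Ex-post: (1 + 0.0832)/(1 + 0.1013) − 1 = -1.6435%
Difference (ex-post − ex-ante) = -3.9963% → -400 basis points.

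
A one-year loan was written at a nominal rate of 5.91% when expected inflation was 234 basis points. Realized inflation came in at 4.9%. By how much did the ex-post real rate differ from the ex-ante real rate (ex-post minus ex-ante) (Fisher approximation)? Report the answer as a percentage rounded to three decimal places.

-2.560%

Ex-ante: 5.91% − 2.34% = 3.570%
Ex-post: 5.91% − 4.9% = 1.010%
Difference (ex-post − ex-ante) = -2.5600% → -2.560%.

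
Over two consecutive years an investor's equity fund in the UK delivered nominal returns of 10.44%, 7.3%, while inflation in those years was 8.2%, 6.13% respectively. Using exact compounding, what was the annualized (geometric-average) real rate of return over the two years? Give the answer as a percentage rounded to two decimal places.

1.59%

Compound the nominal returns: 1.1044 × 1.0730 = 1.18502120.
Compound inflation: 1.0820 × 1.0613 = 1.14832660.
Deflate: 1.18502120 / 1.14832660 = 1.03195485.
Annualized real rate = 1.03195485^(1/2) − 1 = 1.5852% → 1.59%.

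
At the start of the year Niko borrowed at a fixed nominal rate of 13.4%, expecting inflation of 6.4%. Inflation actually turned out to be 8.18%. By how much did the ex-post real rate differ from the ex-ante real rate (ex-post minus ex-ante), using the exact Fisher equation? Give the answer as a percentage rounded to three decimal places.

Ex-ante: (1 + 0.1340)/(1 + 0.0640) − 1 = 6.5789%
Ex-post: (1 + 0.1340)/(1 + 0.0818) − 1 = 4.8253%
Difference (ex-post − ex-ante) = -1.7537% → -1.754%.

-1.754%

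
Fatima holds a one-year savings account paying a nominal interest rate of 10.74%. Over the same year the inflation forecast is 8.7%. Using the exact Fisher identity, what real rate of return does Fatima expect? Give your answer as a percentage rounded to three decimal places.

1.877%

By the Fisher identity, 1 + r = (1 + i)/(1 + π).
1 + r = 1.10740 / 1.08700 = 1.018767
r = 1.018767 − 1 = 1.8767%, i.e. 1.877%.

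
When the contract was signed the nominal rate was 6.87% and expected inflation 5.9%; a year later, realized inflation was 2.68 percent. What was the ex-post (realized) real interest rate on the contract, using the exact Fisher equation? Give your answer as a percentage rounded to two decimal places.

4.08%

Ex-post: (1 + 0.0687)/(1 + 0.0268) − 1 = 4.0806%
So the realized real rate is 4.08%.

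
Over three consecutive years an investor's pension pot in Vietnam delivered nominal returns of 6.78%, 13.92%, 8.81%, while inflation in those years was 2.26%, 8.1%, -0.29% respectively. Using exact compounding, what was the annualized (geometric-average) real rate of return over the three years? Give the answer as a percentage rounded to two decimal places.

Nominal growth factor = 1.0678 × 1.1392 × 1.0881 = 1.32360593
Price-level growth factor = 1.0226 × 1.0810 × 0.9971 = 1.10222485
Real growth factor = 1.32360593 / 1.10222485 = 1.20084929
Annualized real rate = 1.20084929^(1/3) − 1 = 6.2909% → 6.29%.

6.29%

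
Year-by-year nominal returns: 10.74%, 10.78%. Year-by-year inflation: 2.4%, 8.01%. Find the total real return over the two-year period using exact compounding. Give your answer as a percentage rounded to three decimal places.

10.918%

Compound the nominal returns: 1.1074 × 1.1078 = 1.226778.
Compound inflation: 1.0240 × 1.0801 = 1.106022.
Deflate: 1.226778 / 1.106022 = 1.109180.
Total real return = 1.109180 − 1 → 10.918%.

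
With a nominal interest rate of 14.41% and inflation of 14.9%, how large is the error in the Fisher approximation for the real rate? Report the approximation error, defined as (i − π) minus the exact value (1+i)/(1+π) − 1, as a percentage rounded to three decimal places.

-0.064%

Approximate: r ≈ 14.410% − 14.900% = -0.4900%
Exact: (1 + 0.1441)/(1 + 0.1490) − 1 = -0.42646%
Error = -0.4900% − (-0.42646%) = -0.06354% → -0.064%.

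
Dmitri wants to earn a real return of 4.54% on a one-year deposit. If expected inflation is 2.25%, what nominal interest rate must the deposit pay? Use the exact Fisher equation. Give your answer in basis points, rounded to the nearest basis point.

(1 + i) = (1 + r)(1 + π) = 1.04540 × 1.02250 = 1.0689215
i = 1.0689215 − 1, so the required nominal rate is 689 basis points.

689 basis points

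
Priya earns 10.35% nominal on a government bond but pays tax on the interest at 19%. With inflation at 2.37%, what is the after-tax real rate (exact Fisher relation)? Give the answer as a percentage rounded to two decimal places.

After-tax nominal return = 10.35% × (1 − 0.19) = 8.3835%.
1 + r = 1.083835 / 1.02370 = 1.058743
After-tax real rate = 1.058743 − 1 → 5.87%.

5.87%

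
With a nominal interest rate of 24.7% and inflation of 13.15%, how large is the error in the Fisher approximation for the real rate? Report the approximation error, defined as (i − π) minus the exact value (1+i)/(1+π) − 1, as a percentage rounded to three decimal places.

1.342%

Approximate: r ≈ 24.700% − 13.150% = 11.5500%
Exact: (1 + 0.2470)/(1 + 0.1315) − 1 = 10.2077%
Error = 11.5500% − 10.2077% = 1.3423% → 1.342%.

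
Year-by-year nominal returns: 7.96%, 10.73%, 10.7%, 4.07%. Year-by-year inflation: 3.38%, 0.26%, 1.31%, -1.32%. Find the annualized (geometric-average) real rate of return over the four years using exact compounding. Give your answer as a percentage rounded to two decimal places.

7.37%

Nominal growth factor = 1.0796 × 1.1073 × 1.1070 × 1.0407 = 1.37721375
Price-level growth factor = 1.0338 × 1.0026 × 1.0131 × 0.9868 = 1.03620500
Real growth factor = 1.37721375 / 1.03620500 = 1.32909391
Annualized real rate = 1.32909391^(1/4) − 1 = 7.3715% → 7.37%.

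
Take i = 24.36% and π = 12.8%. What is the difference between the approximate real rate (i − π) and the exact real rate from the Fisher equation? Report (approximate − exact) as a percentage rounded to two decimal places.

Approximate: r ≈ 24.360% − 12.800% = 11.5600%
Exact: (1 + 0.2436)/(1 + 0.1280) − 1 = 10.2482%
Error = 11.5600% − 10.2482% = 1.3118% → 1.31%.

1.31%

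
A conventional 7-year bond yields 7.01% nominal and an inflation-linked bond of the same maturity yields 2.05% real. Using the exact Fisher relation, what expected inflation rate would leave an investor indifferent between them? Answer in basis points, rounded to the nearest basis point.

(1 + π) = (1 + i)/(1 + r) = 1.07010 / 1.02050 = 1.048604
Break-even inflation = 1.048604 − 1 → 486 basis points.

486 basis points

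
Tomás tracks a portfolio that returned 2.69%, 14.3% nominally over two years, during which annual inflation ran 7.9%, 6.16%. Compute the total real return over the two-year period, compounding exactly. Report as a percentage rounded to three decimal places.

Compound the nominal returns: 1.0269 × 1.1430 = 1.173747.
Compound inflation: 1.0790 × 1.0616 = 1.145466.
Deflate: 1.173747 / 1.145466 = 1.024689.
Total real return = 1.024689 − 1 → 2.469%.

2.469%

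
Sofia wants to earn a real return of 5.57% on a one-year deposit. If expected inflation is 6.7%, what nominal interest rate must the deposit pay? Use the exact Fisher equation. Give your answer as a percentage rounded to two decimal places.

(1 + i) = (1 + r)(1 + π) = 1.05570 × 1.06700 = 1.1264319
i = 1.1264319 − 1, so the required nominal rate is 12.64%.

12.64%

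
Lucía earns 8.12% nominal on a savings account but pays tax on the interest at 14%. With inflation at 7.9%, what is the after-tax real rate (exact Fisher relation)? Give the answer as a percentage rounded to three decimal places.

After-tax nominal return = 8.12% × (1 − 0.14) = 6.9832%.
1 + r = 1.069832 / 1.07900 = 0.991503
After-tax real rate = 0.991503 − 1 → -0.850%.

-0.850%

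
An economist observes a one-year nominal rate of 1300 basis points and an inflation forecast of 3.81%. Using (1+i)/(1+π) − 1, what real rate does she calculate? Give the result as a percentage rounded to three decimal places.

By the Fisher identity, 1 + r = (1 + i)/(1 + π).
1 + r = 1.13000 / 1.03810 = 1.088527
r = 1.088527 − 1 = 8.8527%, i.e. 8.853%.

8.853%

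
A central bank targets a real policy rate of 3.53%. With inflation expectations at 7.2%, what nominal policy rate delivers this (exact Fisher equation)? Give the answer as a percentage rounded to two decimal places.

(1 + i) = (1 + r)(1 + π) = 1.03530 × 1.07200 = 1.1098416
i = 1.1098416 − 1, so the required nominal rate is 10.98%.

10.98%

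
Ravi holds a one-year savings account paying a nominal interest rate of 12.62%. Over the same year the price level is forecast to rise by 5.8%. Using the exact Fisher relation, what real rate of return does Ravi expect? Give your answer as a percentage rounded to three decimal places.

6.446%

By the Fisher relation, 1 + r = (1 + i)/(1 + π).
1 + r = 1.12620 / 1.05800 = 1.064461
r = 1.064461 − 1 = 6.4461%, i.e. 6.446%.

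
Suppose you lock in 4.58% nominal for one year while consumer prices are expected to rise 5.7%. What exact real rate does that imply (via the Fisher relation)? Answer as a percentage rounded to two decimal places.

-1.06%

1 + r = 1.04580 / 1.05700 = 0.989404
r = 0.989404 − 1 = -1.0596%, i.e. -1.06%.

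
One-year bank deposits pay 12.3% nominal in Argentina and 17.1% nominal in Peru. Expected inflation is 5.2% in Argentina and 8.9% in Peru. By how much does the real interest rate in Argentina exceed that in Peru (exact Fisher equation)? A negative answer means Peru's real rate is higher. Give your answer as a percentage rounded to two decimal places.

-0.78%

Argentina: (1 + 0.1230)/(1 + 0.0520) − 1 = 6.7490%
Peru: (1 + 0.1710)/(1 + 0.0890) − 1 = 7.5298%
Differential = 6.7490% − 7.5298% = -0.7808% → -0.78%.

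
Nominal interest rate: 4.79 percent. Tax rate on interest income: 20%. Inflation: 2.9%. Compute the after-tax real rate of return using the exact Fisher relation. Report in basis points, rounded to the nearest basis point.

91 basis points

After-tax nominal return = 4.79% × (1 − 0.2) = 3.8320%.
1 + r = 1.03832 / 1.02900 = 1.009057
After-tax real rate = 1.009057 − 1 → 91 basis points.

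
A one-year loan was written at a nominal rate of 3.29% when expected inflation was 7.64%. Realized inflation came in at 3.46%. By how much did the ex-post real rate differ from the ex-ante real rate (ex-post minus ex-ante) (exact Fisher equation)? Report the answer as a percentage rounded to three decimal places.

Ex-ante: (1 + 0.0329)/(1 + 0.0764) − 1 = -4.0412%
Ex-post: (1 + 0.0329)/(1 + 0.0346) − 1 = -0.1643%
Difference (ex-post − ex-ante) = 3.8769% → 3.877%.

3.877%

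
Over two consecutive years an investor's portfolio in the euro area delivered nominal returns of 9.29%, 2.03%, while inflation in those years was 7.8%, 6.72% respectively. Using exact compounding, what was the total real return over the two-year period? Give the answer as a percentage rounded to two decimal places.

Nominal growth factor = 1.0929 × 1.0203 = 1.115086
Price-level growth factor = 1.0780 × 1.0672 = 1.150442
Real growth factor = 1.115086 / 1.150442 = 0.969268
Total real return = 0.969268 − 1 → -3.07%.

-3.07%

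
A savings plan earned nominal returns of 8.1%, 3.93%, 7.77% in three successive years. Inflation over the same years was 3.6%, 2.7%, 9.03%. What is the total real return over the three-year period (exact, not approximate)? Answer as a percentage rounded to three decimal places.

Nominal growth factor = 1.0810 × 1.0393 × 1.0777 = 1.210778
Price-level growth factor = 1.0360 × 1.0270 × 1.0903 = 1.160049
Real growth factor = 1.210778 / 1.160049 = 1.043730
Total real return = 1.043730 − 1 → 4.373%.

4.373%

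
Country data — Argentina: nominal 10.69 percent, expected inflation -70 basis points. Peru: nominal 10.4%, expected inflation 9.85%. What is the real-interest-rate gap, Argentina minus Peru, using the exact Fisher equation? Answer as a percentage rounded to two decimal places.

10.97%

Argentina: (1 + 0.1069)/(1 − 0.0070) − 1 = 11.4703%
Peru: (1 + 0.1040)/(1 + 0.0985) − 1 = 0.5007%
Differential = 11.4703% − 0.5007% = 10.9696% → 10.97%.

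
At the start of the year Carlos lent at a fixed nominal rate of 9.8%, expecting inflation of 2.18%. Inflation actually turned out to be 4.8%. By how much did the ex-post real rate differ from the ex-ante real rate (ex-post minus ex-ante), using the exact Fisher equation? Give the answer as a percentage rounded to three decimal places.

-2.686%

Ex-ante: (1 + 0.0980)/(1 + 0.0218) − 1 = 7.4574%
Ex-post: (1 + 0.0980)/(1 + 0.0480) − 1 = 4.7710%
Difference (ex-post − ex-ante) = -2.6864% → -2.686%.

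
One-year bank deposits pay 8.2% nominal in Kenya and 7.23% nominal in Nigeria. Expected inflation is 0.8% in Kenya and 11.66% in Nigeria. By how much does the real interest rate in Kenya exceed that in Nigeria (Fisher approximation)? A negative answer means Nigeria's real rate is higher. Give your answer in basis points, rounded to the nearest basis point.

1183 basis points

Kenya: 8.2% − 0.8% = 7.400%
Nigeria: 7.23% − 11.66% = -4.430%
Differential = 11.830% → 1183 basis points.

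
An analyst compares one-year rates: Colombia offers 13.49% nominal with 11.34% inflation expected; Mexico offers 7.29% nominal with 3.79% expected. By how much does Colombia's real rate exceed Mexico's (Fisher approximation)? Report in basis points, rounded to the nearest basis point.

-135 basis points

Colombia: 13.49% − 11.34% = 2.150%
Mexico: 7.29% − 3.79% = 3.500%
Differential = -1.350% → -135 basis points.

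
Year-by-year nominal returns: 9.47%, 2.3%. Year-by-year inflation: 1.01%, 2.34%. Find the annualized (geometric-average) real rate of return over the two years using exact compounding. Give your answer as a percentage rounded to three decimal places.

Nominal growth factor = 1.0947 × 1.0230 = 1.11987810
Price-level growth factor = 1.0101 × 1.0234 = 1.03373634
Real growth factor = 1.11987810 / 1.03373634 = 1.08333049
Annualized real rate = 1.08333049^(1/2) − 1 = 4.0832% → 4.083%.

4.083%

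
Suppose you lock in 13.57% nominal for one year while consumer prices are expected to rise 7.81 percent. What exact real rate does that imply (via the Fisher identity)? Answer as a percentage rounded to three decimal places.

1 + r = 1.13570 / 1.07810 = 1.053427
r = 1.053427 − 1 = 5.3427%, i.e. 5.343%.

5.343%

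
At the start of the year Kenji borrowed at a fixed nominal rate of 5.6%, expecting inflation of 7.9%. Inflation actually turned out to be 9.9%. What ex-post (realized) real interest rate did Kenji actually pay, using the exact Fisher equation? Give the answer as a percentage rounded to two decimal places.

Ex-post: (1 + 0.0560)/(1 + 0.0990) − 1 = -3.9126%
So the realized real rate is -3.91%.

-3.91%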